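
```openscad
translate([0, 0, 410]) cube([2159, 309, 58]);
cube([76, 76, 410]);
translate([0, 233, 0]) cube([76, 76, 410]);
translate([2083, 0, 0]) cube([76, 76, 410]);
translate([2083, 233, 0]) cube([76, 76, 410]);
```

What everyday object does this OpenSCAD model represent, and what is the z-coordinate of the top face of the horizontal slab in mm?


A bench. The seat-top height is 468 mm.

A long slab on four corner posts — a bench. The slab sits at z = 410 with thickness 58, so the top is 410 + 58 = 468 mm.


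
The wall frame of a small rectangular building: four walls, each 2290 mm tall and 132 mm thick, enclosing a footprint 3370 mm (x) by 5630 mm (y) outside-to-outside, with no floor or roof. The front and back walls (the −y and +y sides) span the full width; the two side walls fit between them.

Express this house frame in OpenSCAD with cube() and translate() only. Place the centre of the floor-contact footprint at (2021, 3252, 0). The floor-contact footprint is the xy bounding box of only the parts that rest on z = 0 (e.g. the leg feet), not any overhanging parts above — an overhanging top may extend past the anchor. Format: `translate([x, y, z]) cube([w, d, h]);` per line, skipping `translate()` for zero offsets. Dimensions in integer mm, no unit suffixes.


translate([336, 437, 0]) cube([3370, 132, 2290]);
translate([336, 5935, 0]) cube([3370, 132, 2290]);
translate([336, 569, 0]) cube([132, 5366, 2290]);
translate([3574, 569, 0]) cube([132, 5366, 2290]);


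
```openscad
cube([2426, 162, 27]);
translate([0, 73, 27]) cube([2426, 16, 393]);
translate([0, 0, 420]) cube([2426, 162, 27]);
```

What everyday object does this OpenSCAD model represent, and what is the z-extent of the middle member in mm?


An I-beam. The web height is 393 mm.

Two wide flanges with a thin centred web — an I-beam. Overall 447 mm minus two 27 mm flanges gives a web of 447 − 2·27 = 393 mm.


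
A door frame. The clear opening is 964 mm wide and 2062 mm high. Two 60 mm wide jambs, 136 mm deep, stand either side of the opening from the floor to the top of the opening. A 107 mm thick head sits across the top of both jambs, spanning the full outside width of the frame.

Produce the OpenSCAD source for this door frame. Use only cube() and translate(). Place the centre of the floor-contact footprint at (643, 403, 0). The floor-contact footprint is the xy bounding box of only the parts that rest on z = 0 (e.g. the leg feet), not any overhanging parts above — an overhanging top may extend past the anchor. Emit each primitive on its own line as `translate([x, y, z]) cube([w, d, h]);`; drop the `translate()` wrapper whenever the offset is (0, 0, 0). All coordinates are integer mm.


translate([101, 335, 0]) cube([60, 136, 2062]);
translate([1125, 335, 0]) cube([60, 136, 2062]);
translate([101, 335, 2062]) cube([1084, 136, 107]);


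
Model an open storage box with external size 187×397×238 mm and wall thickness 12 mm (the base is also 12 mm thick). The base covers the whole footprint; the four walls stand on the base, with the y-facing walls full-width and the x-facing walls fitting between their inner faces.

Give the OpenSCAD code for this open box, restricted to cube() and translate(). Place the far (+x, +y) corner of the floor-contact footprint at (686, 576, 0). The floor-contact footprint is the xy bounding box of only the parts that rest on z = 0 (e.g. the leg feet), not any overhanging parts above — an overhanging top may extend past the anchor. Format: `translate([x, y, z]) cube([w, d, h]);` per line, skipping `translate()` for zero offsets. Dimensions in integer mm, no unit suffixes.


translate([499, 179, 0]) cube([187, 397, 12]);
translate([499, 179, 12]) cube([187, 12, 226]);
translate([499, 564, 12]) cube([187, 12, 226]);
translate([499, 191, 12]) cube([12, 373, 226]);
translate([674, 191, 12]) cube([12, 373, 226]);


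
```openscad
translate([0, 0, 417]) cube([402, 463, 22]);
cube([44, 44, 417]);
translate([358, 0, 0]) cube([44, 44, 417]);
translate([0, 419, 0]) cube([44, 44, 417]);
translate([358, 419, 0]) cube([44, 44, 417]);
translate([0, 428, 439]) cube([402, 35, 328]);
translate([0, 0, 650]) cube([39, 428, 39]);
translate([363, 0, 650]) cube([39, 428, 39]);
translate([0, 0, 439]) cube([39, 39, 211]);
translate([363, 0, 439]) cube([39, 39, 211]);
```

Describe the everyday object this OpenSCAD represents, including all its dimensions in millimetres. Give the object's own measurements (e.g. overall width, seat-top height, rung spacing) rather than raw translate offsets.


A chair. The seat is a 402×463×22 mm slab with its top at z = 439 mm, on four 44×44 mm corner legs (flush with the seat edges, standing on z = 0). A flat backrest 35 mm thick, 328 mm tall, spans the full seat width and rises from the seat top along its +y edge, rear face flush with the rear of the seat. Two armrests of 39×39 mm section run along each side from the seat's front edge to the front of the backrest, top faces 250 mm above the seat top and outer faces flush with the seat's x-edges; a 39×39 mm post under the front of each armrest stands on the seat at the front corner.


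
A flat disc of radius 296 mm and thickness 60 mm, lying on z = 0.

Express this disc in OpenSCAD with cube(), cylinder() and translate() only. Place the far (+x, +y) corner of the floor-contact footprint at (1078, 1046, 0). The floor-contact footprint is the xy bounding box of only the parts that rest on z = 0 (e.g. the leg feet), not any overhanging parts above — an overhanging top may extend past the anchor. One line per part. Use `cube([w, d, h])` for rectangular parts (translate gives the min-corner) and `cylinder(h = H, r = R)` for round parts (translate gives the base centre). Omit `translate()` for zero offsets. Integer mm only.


translate([782, 750, 0]) cylinder(h = 60, r = 296);


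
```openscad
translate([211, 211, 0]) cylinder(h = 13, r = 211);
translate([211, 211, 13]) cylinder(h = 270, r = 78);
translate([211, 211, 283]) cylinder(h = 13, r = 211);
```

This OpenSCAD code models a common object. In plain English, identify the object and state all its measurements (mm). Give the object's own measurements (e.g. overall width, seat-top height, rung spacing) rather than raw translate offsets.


A spool: two coaxial disc flanges of radius 211 mm and thickness 13 mm, joined by a core cylinder of radius 78 mm and height 270 mm. The lower flange rests on z = 0 and the three cylinders share a vertical axis.


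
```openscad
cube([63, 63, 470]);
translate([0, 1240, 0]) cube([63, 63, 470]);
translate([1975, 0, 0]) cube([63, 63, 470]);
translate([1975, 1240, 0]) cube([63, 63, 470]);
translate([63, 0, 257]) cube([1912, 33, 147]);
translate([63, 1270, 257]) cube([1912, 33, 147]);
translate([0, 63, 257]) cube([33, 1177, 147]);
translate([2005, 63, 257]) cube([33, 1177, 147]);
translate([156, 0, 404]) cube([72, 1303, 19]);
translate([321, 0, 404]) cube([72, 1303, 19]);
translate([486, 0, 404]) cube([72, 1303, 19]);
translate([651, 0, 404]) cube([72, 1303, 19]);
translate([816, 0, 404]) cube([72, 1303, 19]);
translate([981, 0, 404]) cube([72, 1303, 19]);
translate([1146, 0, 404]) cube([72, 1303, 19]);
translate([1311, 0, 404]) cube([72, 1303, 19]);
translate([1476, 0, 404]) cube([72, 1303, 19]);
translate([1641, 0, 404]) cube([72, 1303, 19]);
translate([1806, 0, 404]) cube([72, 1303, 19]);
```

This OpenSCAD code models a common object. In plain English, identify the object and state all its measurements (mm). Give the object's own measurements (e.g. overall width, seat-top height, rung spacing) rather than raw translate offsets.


A bed frame 2038 mm long (x) by 1303 mm wide (y). Four 63×63 mm corner posts, 470 mm tall, at the corners of the footprint. Four rails of 33 mm thickness and 147 mm height run between adjacent posts with their undersides at z = 257 mm, their outer faces flush with the outside of the frame (the two x-running rails run between the posts' inner faces; the two y-running rails run between the posts' inner faces). 11 slats, each 72 mm wide (x) and 19 mm thick, lie across the top of the two x-running rails, running the full 1303 mm width of the frame in y; along x they sit between the end posts with a 93 mm gap after the −x posts and between neighbouring slats, leaving 97 mm before the +x posts.


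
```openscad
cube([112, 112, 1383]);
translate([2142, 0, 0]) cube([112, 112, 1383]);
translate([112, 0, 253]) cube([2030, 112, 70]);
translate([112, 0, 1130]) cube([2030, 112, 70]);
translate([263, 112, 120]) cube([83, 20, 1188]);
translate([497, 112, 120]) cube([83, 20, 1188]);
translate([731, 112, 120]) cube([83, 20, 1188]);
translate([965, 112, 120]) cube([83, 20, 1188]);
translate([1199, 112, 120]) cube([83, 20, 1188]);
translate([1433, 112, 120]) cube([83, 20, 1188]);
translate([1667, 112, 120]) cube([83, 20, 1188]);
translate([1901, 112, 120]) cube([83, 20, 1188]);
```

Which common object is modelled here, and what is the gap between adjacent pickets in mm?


A fence section. The picket gap is 151 mm.

Two posts, two rails, 8 pickets — a fence section. Span 2030 mm holds 8 pickets of 83 mm with 9 equal gaps: ⌊(2030 − 8·83) / 9⌋ = 151 mm.


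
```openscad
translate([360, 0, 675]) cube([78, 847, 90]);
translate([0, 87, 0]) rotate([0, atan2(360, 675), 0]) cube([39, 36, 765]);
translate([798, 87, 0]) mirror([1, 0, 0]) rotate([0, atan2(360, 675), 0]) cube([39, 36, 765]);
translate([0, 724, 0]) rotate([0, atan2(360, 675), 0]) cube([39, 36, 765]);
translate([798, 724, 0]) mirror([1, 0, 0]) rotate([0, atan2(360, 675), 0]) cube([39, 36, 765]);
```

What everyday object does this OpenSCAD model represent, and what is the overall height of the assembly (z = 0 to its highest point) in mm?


A sawhorse. The overall height is 765 mm.

A beam across two mirrored pairs of raked legs — a sawhorse. The beam's underside is at z = 675 (matching the legs' vertical rise in atan2(360, 675)) and the beam is 90 mm tall, so its top is at 675 + 90 = 765 mm. The raked legs top out at the beam's underside, so that is the highest point.


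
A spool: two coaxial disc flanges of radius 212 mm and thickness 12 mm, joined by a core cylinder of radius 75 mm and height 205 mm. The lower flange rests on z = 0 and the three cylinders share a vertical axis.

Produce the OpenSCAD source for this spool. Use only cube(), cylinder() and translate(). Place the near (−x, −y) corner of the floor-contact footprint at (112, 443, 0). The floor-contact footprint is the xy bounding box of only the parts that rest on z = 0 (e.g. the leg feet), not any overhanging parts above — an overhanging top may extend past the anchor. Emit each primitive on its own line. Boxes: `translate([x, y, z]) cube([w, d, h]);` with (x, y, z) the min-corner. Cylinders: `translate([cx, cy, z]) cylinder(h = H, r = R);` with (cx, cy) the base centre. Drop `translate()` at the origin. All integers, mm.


translate([324, 655, 0]) cylinder(h = 12, r = 212);
translate([324, 655, 12]) cylinder(h = 205, r = 75);
translate([324, 655, 217]) cylinder(h = 12, r = 212);


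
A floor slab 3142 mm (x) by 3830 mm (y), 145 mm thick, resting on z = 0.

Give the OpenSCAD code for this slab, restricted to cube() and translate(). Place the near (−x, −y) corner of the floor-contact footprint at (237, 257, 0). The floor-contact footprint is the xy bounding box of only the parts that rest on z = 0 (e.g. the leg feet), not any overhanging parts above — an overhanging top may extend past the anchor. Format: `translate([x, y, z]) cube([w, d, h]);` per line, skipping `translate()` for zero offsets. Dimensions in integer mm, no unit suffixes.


translate([237, 257, 0]) cube([3142, 3830, 145]);


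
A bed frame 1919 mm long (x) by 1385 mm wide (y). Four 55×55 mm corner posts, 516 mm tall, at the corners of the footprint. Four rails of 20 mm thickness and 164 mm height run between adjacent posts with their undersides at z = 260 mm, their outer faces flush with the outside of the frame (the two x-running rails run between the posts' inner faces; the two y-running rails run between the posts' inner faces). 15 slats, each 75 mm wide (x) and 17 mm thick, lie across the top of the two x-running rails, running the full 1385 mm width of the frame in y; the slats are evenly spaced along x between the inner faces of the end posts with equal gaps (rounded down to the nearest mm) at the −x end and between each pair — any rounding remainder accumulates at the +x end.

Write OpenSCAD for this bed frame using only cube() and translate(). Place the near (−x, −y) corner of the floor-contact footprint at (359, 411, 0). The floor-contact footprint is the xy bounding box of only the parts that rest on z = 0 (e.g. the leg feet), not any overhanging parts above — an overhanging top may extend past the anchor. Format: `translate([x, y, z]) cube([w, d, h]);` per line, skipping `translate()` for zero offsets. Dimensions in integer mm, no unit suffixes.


// slat z = rail_z + rail_h = 260 + 164 = 424
// slat gap = ⌊(1809 − 15·75) / 16⌋ = 42
translate([359, 411, 0]) cube([55, 55, 516]);
translate([359, 1741, 0]) cube([55, 55, 516]);
translate([2223, 411, 0]) cube([55, 55, 516]);
translate([2223, 1741, 0]) cube([55, 55, 516]);
translate([414, 411, 260]) cube([1809, 20, 164]);
translate([414, 1776, 260]) cube([1809, 20, 164]);
translate([359, 466, 260]) cube([20, 1275, 164]);
translate([2258, 466, 260]) cube([20, 1275, 164]);
translate([456, 411, 424]) cube([75, 1385, 17]);
translate([573, 411, 424]) cube([75, 1385, 17]);
translate([690, 411, 424]) cube([75, 1385, 17]);
translate([807, 411, 424]) cube([75, 1385, 17]);
translate([924, 411, 424]) cube([75, 1385, 17]);
translate([1041, 411, 424]) cube([75, 1385, 17]);
translate([1158, 411, 424]) cube([75, 1385, 17]);
translate([1275, 411, 424]) cube([75, 1385, 17]);
translate([1392, 411, 424]) cube([75, 1385, 17]);
translate([1509, 411, 424]) cube([75, 1385, 17]);
translate([1626, 411, 424]) cube([75, 1385, 17]);
translate([1743, 411, 424]) cube([75, 1385, 17]);
translate([1860, 411, 424]) cube([75, 1385, 17]);
translate([1977, 411, 424]) cube([75, 1385, 17]);
translate([2094, 411, 424]) cube([75, 1385, 17]);


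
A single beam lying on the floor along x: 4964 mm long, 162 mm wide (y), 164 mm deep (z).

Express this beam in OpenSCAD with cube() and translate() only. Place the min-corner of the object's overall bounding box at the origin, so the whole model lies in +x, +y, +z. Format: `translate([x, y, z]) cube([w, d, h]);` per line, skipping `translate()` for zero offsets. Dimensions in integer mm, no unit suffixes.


cube([4964, 162, 164]);


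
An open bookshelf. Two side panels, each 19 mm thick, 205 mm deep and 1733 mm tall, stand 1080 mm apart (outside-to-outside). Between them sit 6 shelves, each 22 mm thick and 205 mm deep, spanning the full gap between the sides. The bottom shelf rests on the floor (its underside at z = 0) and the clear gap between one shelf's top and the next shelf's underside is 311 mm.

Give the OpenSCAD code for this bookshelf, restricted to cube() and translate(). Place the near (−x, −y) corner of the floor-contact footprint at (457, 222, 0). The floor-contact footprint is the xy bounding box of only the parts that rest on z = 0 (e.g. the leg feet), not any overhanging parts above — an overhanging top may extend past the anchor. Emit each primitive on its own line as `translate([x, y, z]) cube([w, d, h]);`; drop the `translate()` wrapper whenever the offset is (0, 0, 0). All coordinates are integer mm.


translate([457, 222, 0]) cube([19, 205, 1733]);
translate([1518, 222, 0]) cube([19, 205, 1733]);
translate([476, 222, 0]) cube([1042, 205, 22]);
translate([476, 222, 333]) cube([1042, 205, 22]);
translate([476, 222, 666]) cube([1042, 205, 22]);
translate([476, 222, 999]) cube([1042, 205, 22]);
translate([476, 222, 1332]) cube([1042, 205, 22]);
translate([476, 222, 1665]) cube([1042, 205, 22]);


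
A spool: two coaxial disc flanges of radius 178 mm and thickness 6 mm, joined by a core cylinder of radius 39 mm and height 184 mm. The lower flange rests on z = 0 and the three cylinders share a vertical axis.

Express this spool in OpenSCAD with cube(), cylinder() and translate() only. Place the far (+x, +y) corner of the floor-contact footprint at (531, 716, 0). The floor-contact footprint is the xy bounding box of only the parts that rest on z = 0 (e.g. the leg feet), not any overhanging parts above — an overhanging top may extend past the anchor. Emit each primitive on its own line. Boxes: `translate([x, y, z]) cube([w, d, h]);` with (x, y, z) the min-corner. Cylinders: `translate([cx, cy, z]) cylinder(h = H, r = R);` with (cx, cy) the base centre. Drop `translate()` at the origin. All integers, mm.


translate([353, 538, 0]) cylinder(h = 6, r = 178);
translate([353, 538, 6]) cylinder(h = 184, r = 39);
translate([353, 538, 190]) cylinder(h = 6, r = 178);


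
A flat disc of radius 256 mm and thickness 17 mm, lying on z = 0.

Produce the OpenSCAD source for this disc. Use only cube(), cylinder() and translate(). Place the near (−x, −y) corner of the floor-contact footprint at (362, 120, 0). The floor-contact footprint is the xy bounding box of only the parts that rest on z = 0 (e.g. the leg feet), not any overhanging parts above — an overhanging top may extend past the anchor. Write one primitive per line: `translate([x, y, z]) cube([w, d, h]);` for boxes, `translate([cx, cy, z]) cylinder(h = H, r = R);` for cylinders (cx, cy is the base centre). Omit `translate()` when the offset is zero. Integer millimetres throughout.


translate([618, 376, 0]) cylinder(h = 17, r = 256);


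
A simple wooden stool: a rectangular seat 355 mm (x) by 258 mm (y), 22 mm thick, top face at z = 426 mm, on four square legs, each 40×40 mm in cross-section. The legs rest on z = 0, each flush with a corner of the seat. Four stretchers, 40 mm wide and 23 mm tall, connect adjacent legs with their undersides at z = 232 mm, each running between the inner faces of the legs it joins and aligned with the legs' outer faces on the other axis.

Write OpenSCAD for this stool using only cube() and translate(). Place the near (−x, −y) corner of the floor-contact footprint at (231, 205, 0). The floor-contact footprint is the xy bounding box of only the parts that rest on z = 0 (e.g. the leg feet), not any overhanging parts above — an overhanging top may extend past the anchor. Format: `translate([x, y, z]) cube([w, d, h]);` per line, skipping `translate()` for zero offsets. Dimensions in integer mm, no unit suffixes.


// leg_h = 426 - 22 = 404
// stretcher span = 355 - 2*40 = 275
translate([231, 205, 404]) cube([355, 258, 22]);
translate([231, 205, 0]) cube([40, 40, 404]);
translate([546, 205, 0]) cube([40, 40, 404]);
translate([231, 423, 0]) cube([40, 40, 404]);
translate([546, 423, 0]) cube([40, 40, 404]);
translate([271, 205, 232]) cube([275, 40, 23]);
translate([271, 423, 232]) cube([275, 40, 23]);
translate([231, 245, 232]) cube([40, 178, 23]);
translate([546, 245, 232]) cube([40, 178, 23]);


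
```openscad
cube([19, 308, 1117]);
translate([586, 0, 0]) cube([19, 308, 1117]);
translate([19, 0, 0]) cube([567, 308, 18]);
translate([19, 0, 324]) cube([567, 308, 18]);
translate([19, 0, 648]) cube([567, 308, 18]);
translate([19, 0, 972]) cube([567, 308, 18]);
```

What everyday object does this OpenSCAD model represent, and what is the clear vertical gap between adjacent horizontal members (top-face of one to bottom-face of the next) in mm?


A bookshelf. The clear shelf gap is 306 mm.

Two tall side panels with 4 horizontal boards between them — a bookshelf. The first two shelf undersides are at z = 0 and z = 324; with shelf thickness 18, the clear gap is 324 − 0 − 18 = 306 mm.


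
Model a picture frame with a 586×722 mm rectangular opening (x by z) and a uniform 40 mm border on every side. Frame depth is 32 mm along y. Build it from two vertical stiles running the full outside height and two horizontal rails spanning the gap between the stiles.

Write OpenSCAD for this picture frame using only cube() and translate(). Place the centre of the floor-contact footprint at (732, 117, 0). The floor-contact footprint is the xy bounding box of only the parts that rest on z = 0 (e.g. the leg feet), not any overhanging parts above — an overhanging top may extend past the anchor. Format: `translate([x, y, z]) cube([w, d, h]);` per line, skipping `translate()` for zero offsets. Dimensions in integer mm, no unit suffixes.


translate([399, 101, 0]) cube([40, 32, 802]);
translate([1025, 101, 0]) cube([40, 32, 802]);
translate([439, 101, 0]) cube([586, 32, 40]);
translate([439, 101, 762]) cube([586, 32, 40]);


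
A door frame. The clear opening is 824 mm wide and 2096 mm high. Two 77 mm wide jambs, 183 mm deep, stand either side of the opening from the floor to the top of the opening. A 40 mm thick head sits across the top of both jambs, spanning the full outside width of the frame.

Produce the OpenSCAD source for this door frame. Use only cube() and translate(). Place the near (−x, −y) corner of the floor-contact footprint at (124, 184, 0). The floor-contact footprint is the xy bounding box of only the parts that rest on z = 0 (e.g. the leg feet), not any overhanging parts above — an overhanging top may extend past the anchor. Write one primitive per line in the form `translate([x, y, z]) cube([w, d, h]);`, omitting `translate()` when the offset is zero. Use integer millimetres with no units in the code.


translate([124, 184, 0]) cube([77, 183, 2096]);
translate([1025, 184, 0]) cube([77, 183, 2096]);
translate([124, 184, 2096]) cube([978, 183, 40]);


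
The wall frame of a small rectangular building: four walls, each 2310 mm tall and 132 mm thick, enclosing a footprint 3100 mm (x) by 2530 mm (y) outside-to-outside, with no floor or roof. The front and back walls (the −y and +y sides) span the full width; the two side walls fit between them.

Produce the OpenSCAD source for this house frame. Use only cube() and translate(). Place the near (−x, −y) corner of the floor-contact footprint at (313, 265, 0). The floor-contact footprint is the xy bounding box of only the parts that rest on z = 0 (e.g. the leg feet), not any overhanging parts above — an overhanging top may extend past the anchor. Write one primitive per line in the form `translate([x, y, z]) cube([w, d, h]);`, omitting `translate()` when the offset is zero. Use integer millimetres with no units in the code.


translate([313, 265, 0]) cube([3100, 132, 2310]);
translate([313, 2663, 0]) cube([3100, 132, 2310]);
translate([313, 397, 0]) cube([132, 2266, 2310]);
translate([3281, 397, 0]) cube([132, 2266, 2310]);


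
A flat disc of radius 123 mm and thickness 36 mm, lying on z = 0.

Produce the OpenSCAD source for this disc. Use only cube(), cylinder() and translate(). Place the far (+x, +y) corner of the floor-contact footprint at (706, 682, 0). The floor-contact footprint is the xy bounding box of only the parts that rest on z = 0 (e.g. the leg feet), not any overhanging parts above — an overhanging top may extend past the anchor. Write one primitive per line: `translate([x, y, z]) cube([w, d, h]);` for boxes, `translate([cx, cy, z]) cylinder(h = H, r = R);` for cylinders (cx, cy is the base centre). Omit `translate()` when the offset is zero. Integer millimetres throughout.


translate([583, 559, 0]) cylinder(h = 36, r = 123);


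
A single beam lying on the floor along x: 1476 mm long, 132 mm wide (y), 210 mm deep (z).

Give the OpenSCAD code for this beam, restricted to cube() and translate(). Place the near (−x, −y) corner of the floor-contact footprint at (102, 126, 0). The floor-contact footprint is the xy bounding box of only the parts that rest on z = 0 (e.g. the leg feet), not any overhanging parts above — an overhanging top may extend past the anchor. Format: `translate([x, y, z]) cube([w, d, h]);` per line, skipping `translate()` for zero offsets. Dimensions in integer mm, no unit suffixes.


translate([102, 126, 0]) cube([1476, 132, 210]);


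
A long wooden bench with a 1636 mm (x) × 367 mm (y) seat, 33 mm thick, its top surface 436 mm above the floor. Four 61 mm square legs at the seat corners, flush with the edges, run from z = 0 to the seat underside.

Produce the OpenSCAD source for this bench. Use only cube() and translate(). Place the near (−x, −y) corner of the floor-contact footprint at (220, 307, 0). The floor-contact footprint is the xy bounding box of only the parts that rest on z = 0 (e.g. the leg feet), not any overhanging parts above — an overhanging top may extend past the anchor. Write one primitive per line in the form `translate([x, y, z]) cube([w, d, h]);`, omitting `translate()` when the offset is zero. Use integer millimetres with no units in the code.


translate([220, 307, 403]) cube([1636, 367, 33]);
translate([220, 307, 0]) cube([61, 61, 403]);
translate([220, 613, 0]) cube([61, 61, 403]);
translate([1795, 307, 0]) cube([61, 61, 403]);
translate([1795, 613, 0]) cube([61, 61, 403]);


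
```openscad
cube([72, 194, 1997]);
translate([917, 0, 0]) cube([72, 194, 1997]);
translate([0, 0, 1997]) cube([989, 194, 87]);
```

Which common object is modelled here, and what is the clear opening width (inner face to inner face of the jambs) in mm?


A door frame. The clear opening width is 845 mm.

Two 1997 mm tall posts with a header on top — a door frame. The left jamb is 72 mm wide at x = 0; the right jamb starts at x = 917. The clear opening is 917 − 72 = 845 mm.


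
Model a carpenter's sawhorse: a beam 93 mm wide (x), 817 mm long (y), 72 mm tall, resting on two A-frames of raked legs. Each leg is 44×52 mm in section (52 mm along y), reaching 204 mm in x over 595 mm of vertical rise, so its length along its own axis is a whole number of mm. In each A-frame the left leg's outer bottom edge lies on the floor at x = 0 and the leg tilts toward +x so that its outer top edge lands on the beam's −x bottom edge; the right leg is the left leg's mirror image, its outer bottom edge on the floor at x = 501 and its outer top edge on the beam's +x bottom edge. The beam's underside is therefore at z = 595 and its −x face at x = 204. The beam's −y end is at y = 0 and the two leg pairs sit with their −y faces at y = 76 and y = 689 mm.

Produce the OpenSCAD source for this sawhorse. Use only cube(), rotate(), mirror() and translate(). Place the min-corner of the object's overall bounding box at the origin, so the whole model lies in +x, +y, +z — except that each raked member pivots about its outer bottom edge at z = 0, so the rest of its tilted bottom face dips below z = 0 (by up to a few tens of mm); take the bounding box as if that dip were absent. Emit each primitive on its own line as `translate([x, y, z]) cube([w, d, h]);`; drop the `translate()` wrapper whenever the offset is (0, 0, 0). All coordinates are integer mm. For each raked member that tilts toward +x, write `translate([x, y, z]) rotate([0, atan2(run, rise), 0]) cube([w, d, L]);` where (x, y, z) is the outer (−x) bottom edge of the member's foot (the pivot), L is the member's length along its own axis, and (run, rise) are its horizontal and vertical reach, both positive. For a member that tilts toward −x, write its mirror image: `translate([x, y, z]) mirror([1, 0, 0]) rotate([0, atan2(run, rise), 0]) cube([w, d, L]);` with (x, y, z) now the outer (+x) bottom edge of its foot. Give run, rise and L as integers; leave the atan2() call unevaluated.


translate([204, 0, 595]) cube([93, 817, 72]);
translate([0, 76, 0]) rotate([0, atan2(204, 595), 0]) cube([44, 52, 629]);
translate([501, 76, 0]) mirror([1, 0, 0]) rotate([0, atan2(204, 595), 0]) cube([44, 52, 629]);
translate([0, 689, 0]) rotate([0, atan2(204, 595), 0]) cube([44, 52, 629]);
translate([501, 689, 0]) mirror([1, 0, 0]) rotate([0, atan2(204, 595), 0]) cube([44, 52, 629]);


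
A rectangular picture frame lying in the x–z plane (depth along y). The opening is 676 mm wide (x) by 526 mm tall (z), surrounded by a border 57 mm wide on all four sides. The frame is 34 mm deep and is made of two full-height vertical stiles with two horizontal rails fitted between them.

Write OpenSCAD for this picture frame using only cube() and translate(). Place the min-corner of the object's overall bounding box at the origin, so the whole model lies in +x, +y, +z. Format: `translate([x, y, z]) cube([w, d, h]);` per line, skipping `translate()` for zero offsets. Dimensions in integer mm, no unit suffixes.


cube([57, 34, 640]);
translate([733, 0, 0]) cube([57, 34, 640]);
translate([57, 0, 0]) cube([676, 34, 57]);
translate([57, 0, 583]) cube([676, 34, 57]);


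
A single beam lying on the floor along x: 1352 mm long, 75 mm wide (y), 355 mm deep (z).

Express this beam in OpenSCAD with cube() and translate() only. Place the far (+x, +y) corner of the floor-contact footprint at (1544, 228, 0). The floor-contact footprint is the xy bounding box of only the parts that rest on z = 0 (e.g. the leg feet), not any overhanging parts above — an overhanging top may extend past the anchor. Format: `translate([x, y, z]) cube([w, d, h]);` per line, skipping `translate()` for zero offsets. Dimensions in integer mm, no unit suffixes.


translate([192, 153, 0]) cube([1352, 75, 355]);


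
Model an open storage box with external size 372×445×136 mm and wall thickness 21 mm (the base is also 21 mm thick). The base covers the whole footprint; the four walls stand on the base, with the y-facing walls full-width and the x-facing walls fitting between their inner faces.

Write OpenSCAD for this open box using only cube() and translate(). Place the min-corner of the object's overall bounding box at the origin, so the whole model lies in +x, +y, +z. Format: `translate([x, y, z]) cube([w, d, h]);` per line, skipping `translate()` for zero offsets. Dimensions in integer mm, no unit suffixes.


cube([372, 445, 21]);
translate([0, 0, 21]) cube([372, 21, 115]);
translate([0, 424, 21]) cube([372, 21, 115]);
translate([0, 21, 21]) cube([21, 403, 115]);
translate([351, 21, 21]) cube([21, 403, 115]);


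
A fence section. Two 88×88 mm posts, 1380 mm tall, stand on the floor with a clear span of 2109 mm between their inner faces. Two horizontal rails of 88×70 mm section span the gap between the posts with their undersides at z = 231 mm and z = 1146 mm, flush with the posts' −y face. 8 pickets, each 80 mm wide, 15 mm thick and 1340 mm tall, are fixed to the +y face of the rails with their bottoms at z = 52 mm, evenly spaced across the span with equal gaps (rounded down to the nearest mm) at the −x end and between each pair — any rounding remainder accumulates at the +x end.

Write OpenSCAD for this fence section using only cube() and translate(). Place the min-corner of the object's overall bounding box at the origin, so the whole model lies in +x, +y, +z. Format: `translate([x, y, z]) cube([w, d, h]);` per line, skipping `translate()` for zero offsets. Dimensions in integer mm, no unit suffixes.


cube([88, 88, 1380]);
translate([2197, 0, 0]) cube([88, 88, 1380]);
translate([88, 0, 231]) cube([2109, 88, 70]);
translate([88, 0, 1146]) cube([2109, 88, 70]);
translate([251, 88, 52]) cube([80, 15, 1340]);
translate([494, 88, 52]) cube([80, 15, 1340]);
translate([737, 88, 52]) cube([80, 15, 1340]);
translate([980, 88, 52]) cube([80, 15, 1340]);
translate([1223, 88, 52]) cube([80, 15, 1340]);
translate([1466, 88, 52]) cube([80, 15, 1340]);
translate([1709, 88, 52]) cube([80, 15, 1340]);
translate([1952, 88, 52]) cube([80, 15, 1340]);


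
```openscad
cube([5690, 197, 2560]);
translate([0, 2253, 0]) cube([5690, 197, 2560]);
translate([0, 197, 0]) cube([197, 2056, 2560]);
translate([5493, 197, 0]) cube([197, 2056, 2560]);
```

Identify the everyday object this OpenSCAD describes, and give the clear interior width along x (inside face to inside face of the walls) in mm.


A house (or room) frame. The interior width is 5296 mm.

Four 2560 mm walls enclosing a rectangle with no floor or roof — a room or house frame. Outside width is 5690 mm and wall thickness is 197 mm, so the interior width is 5690 − 2 × 197 = 5296 mm.


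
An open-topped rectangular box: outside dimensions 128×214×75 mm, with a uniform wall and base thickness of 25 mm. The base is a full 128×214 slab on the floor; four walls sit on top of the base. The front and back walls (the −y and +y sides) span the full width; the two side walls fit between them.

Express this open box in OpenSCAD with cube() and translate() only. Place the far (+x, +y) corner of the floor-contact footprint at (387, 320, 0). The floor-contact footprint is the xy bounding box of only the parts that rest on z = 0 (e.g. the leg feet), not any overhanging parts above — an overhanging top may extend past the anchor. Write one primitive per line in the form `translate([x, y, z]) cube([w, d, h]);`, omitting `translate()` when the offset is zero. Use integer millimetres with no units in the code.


translate([259, 106, 0]) cube([128, 214, 25]);
translate([259, 106, 25]) cube([128, 25, 50]);
translate([259, 295, 25]) cube([128, 25, 50]);
translate([259, 131, 25]) cube([25, 164, 50]);
translate([362, 131, 25]) cube([25, 164, 50]);


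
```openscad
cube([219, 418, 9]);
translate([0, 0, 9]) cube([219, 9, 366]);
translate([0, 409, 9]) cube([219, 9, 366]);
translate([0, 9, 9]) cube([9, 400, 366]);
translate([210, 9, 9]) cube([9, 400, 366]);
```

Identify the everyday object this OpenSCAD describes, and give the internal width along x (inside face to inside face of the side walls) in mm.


An open box. The internal width is 201 mm.

A 219×418 base slab with four walls standing on it — an open box. The base is 219 mm wide and the walls are 9 mm thick, so the internal width is 219 − 2 × 9 = 201 mm.


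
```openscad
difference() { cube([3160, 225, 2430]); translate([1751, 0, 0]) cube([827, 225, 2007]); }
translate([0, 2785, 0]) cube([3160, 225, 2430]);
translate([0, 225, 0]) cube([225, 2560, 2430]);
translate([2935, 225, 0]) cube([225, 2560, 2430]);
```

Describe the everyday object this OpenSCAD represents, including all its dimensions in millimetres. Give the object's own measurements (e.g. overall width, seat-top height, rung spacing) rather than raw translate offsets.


A single room: four walls, each 2430 mm tall and 225 mm thick, enclosing an outside footprint 3160×3010 mm (x × y), no floor or roof. The front and back walls (−y and +y sides) run the full x-width; the side walls fit between their inner faces. A door opening 827 mm wide and 2007 mm tall is cut through the front wall from the floor up, its −x edge 1751 mm from the wall's −x end.


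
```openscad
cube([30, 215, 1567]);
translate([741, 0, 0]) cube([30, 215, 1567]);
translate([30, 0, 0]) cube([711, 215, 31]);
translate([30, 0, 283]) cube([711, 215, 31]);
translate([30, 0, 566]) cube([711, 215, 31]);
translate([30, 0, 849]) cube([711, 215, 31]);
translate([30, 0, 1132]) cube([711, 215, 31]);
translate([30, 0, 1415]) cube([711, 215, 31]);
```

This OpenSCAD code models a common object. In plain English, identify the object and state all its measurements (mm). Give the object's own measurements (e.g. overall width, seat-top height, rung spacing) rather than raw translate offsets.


An open bookshelf. Two side panels, each 30 mm thick, 215 mm deep and 1567 mm tall, stand 771 mm apart (outside-to-outside). Between them sit 6 shelves, each 31 mm thick and 215 mm deep, spanning the full gap between the sides. The bottom shelf rests on the floor (its underside at z = 0) and the clear gap between one shelf's top and the next shelf's underside is 252 mm.


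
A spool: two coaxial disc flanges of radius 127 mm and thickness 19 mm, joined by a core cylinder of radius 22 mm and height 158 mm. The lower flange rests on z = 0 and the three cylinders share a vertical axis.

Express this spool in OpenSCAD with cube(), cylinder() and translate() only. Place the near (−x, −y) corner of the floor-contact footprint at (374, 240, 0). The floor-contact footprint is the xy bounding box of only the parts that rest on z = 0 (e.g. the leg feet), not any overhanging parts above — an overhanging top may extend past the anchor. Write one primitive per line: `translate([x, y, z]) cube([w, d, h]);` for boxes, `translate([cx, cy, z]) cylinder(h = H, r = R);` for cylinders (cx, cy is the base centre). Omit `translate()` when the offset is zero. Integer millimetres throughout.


translate([501, 367, 0]) cylinder(h = 19, r = 127);
translate([501, 367, 19]) cylinder(h = 158, r = 22);
translate([501, 367, 177]) cylinder(h = 19, r = 127);


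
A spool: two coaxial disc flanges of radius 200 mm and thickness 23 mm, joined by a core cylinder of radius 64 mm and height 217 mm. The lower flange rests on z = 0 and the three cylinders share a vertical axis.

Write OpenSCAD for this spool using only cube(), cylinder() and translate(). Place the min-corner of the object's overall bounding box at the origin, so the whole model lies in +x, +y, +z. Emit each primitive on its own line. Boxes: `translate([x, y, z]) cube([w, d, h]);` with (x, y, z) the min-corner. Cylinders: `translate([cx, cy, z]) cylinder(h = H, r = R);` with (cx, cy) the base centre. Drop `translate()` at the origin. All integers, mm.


translate([200, 200, 0]) cylinder(h = 23, r = 200);
translate([200, 200, 23]) cylinder(h = 217, r = 64);
translate([200, 200, 240]) cylinder(h = 23, r = 200);


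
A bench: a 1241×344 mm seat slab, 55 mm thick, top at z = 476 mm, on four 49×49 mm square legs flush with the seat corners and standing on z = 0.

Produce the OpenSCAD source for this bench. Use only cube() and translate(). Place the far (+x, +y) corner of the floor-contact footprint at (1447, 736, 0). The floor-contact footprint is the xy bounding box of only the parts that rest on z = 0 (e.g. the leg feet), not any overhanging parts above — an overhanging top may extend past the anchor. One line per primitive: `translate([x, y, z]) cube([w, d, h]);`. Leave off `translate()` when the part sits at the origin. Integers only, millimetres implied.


translate([206, 392, 421]) cube([1241, 344, 55]);
translate([206, 392, 0]) cube([49, 49, 421]);
translate([206, 687, 0]) cube([49, 49, 421]);
translate([1398, 392, 0]) cube([49, 49, 421]);
translate([1398, 687, 0]) cube([49, 49, 421]);


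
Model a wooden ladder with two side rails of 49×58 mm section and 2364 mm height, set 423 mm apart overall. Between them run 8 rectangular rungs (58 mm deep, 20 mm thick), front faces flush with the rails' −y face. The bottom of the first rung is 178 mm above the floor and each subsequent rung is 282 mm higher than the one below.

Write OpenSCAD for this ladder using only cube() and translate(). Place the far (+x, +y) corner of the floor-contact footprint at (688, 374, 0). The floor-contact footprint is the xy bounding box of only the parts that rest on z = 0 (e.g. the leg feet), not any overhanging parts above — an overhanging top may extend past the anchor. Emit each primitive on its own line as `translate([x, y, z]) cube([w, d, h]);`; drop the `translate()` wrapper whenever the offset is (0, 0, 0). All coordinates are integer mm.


translate([265, 316, 0]) cube([49, 58, 2364]);
translate([639, 316, 0]) cube([49, 58, 2364]);
translate([314, 316, 178]) cube([325, 58, 20]);
translate([314, 316, 460]) cube([325, 58, 20]);
translate([314, 316, 742]) cube([325, 58, 20]);
translate([314, 316, 1024]) cube([325, 58, 20]);
translate([314, 316, 1306]) cube([325, 58, 20]);
translate([314, 316, 1588]) cube([325, 58, 20]);
translate([314, 316, 1870]) cube([325, 58, 20]);
translate([314, 316, 2152]) cube([325, 58, 20]);


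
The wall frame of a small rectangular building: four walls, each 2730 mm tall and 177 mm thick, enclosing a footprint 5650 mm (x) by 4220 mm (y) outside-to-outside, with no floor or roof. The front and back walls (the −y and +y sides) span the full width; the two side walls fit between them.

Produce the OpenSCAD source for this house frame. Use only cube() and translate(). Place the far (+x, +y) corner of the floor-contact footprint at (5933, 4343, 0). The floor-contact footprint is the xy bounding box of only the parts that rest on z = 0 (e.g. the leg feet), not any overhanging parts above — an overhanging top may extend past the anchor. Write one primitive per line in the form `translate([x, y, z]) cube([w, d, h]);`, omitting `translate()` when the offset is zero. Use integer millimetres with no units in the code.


translate([283, 123, 0]) cube([5650, 177, 2730]);
translate([283, 4166, 0]) cube([5650, 177, 2730]);
translate([283, 300, 0]) cube([177, 3866, 2730]);
translate([5756, 300, 0]) cube([177, 3866, 2730]);
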